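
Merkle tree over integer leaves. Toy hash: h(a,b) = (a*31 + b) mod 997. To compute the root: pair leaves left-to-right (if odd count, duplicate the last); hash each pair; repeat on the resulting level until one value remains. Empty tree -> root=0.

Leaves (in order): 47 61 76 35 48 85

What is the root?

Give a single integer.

Answer: 19

Derivation:
L0: [47, 61, 76, 35, 48, 85]
L1: h(47,61)=(47*31+61)%997=521 h(76,35)=(76*31+35)%997=397 h(48,85)=(48*31+85)%997=576 -> [521, 397, 576]
L2: h(521,397)=(521*31+397)%997=596 h(576,576)=(576*31+576)%997=486 -> [596, 486]
L3: h(596,486)=(596*31+486)%997=19 -> [19]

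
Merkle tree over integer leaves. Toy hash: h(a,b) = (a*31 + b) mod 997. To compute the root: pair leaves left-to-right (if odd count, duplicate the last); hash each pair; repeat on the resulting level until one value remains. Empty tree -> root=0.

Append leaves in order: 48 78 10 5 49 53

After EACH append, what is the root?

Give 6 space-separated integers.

Answer: 48 569 13 8 574 702

Derivation:
After append 48 (leaves=[48]):
  L0: [48]
  root=48
After append 78 (leaves=[48, 78]):
  L0: [48, 78]
  L1: h(48,78)=(48*31+78)%997=569 -> [569]
  root=569
After append 10 (leaves=[48, 78, 10]):
  L0: [48, 78, 10]
  L1: h(48,78)=(48*31+78)%997=569 h(10,10)=(10*31+10)%997=320 -> [569, 320]
  L2: h(569,320)=(569*31+320)%997=13 -> [13]
  root=13
After append 5 (leaves=[48, 78, 10, 5]):
  L0: [48, 78, 10, 5]
  L1: h(48,78)=(48*31+78)%997=569 h(10,5)=(10*31+5)%997=315 -> [569, 315]
  L2: h(569,315)=(569*31+315)%997=8 -> [8]
  root=8
After append 49 (leaves=[48, 78, 10, 5, 49]):
  L0: [48, 78, 10, 5, 49]
  L1: h(48,78)=(48*31+78)%997=569 h(10,5)=(10*31+5)%997=315 h(49,49)=(49*31+49)%997=571 -> [569, 315, 571]
  L2: h(569,315)=(569*31+315)%997=8 h(571,571)=(571*31+571)%997=326 -> [8, 326]
  L3: h(8,326)=(8*31+326)%997=574 -> [574]
  root=574
After append 53 (leaves=[48, 78, 10, 5, 49, 53]):
  L0: [48, 78, 10, 5, 49, 53]
  L1: h(48,78)=(48*31+78)%997=569 h(10,5)=(10*31+5)%997=315 h(49,53)=(49*31+53)%997=575 -> [569, 315, 575]
  L2: h(569,315)=(569*31+315)%997=8 h(575,575)=(575*31+575)%997=454 -> [8, 454]
  L3: h(8,454)=(8*31+454)%997=702 -> [702]
  root=702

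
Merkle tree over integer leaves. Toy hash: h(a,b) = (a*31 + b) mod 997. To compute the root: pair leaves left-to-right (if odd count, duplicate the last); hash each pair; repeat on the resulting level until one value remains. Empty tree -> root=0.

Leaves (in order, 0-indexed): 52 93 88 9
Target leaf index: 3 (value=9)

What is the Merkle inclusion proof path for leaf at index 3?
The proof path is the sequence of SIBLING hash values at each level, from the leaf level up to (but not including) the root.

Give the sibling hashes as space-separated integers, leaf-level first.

Answer: 88 708

Derivation:
L0 (leaves): [52, 93, 88, 9], target index=3
L1: h(52,93)=(52*31+93)%997=708 [pair 0] h(88,9)=(88*31+9)%997=743 [pair 1] -> [708, 743]
  Sibling for proof at L0: 88
L2: h(708,743)=(708*31+743)%997=757 [pair 0] -> [757]
  Sibling for proof at L1: 708
Root: 757
Proof path (sibling hashes from leaf to root): [88, 708]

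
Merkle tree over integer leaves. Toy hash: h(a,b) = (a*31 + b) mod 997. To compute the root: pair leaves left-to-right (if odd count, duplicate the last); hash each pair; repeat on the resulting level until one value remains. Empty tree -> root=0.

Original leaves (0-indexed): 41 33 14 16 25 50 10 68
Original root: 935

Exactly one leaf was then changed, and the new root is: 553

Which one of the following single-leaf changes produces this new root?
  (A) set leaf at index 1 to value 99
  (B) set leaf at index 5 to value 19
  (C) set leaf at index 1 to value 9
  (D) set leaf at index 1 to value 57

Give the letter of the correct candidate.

Answer: A

Derivation:
Original leaves: [41, 33, 14, 16, 25, 50, 10, 68]
Target new root: 553
Try each candidate change and compute the resulting root:
Candidate A: set leaf[1] = 99 -> leaves = [41, 99, 14, 16, 25, 50, 10, 68]
  L0: [41, 99, 14, 16, 25, 50, 10, 68]
  L1: h(41,99)=(41*31+99)%997=373 h(14,16)=(14*31+16)%997=450 h(25,50)=(25*31+50)%997=825 h(10,68)=(10*31+68)%997=378 -> [373, 450, 825, 378]
  L2: h(373,450)=(373*31+450)%997=49 h(825,378)=(825*31+378)%997=31 -> [49, 31]
  L3: h(49,31)=(49*31+31)%997=553 -> [553]
  root = 553 == target 553  ** MATCH **
Candidate B: set leaf[5] = 19 -> leaves = [41, 33, 14, 16, 25, 19, 10, 68]
  L0: [41, 33, 14, 16, 25, 19, 10, 68]
  L1: h(41,33)=(41*31+33)%997=307 h(14,16)=(14*31+16)%997=450 h(25,19)=(25*31+19)%997=794 h(10,68)=(10*31+68)%997=378 -> [307, 450, 794, 378]
  L2: h(307,450)=(307*31+450)%997=994 h(794,378)=(794*31+378)%997=67 -> [994, 67]
  L3: h(994,67)=(994*31+67)%997=971 -> [971]
  root = 971 != target 553
Candidate C: set leaf[1] = 9 -> leaves = [41, 9, 14, 16, 25, 50, 10, 68]
  L0: [41, 9, 14, 16, 25, 50, 10, 68]
  L1: h(41,9)=(41*31+9)%997=283 h(14,16)=(14*31+16)%997=450 h(25,50)=(25*31+50)%997=825 h(10,68)=(10*31+68)%997=378 -> [283, 450, 825, 378]
  L2: h(283,450)=(283*31+450)%997=250 h(825,378)=(825*31+378)%997=31 -> [250, 31]
  L3: h(250,31)=(250*31+31)%997=802 -> [802]
  root = 802 != target 553
Candidate D: set leaf[1] = 57 -> leaves = [41, 57, 14, 16, 25, 50, 10, 68]
  L0: [41, 57, 14, 16, 25, 50, 10, 68]
  L1: h(41,57)=(41*31+57)%997=331 h(14,16)=(14*31+16)%997=450 h(25,50)=(25*31+50)%997=825 h(10,68)=(10*31+68)%997=378 -> [331, 450, 825, 378]
  L2: h(331,450)=(331*31+450)%997=741 h(825,378)=(825*31+378)%997=31 -> [741, 31]
  L3: h(741,31)=(741*31+31)%997=71 -> [71]
  root = 71 != target 553
Candidate A produces the target root.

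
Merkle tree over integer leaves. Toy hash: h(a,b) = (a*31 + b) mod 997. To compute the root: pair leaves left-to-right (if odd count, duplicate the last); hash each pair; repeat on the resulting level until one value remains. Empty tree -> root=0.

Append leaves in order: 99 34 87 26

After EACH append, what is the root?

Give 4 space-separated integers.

Answer: 99 112 274 213

Derivation:
After append 99 (leaves=[99]):
  L0: [99]
  root=99
After append 34 (leaves=[99, 34]):
  L0: [99, 34]
  L1: h(99,34)=(99*31+34)%997=112 -> [112]
  root=112
After append 87 (leaves=[99, 34, 87]):
  L0: [99, 34, 87]
  L1: h(99,34)=(99*31+34)%997=112 h(87,87)=(87*31+87)%997=790 -> [112, 790]
  L2: h(112,790)=(112*31+790)%997=274 -> [274]
  root=274
After append 26 (leaves=[99, 34, 87, 26]):
  L0: [99, 34, 87, 26]
  L1: h(99,34)=(99*31+34)%997=112 h(87,26)=(87*31+26)%997=729 -> [112, 729]
  L2: h(112,729)=(112*31+729)%997=213 -> [213]
  root=213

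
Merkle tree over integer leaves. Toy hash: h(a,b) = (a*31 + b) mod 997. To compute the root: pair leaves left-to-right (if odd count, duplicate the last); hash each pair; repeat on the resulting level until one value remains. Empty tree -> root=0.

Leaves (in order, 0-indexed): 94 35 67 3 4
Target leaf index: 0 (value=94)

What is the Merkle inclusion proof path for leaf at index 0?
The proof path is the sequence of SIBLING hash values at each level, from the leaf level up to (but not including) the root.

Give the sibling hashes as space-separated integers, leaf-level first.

L0 (leaves): [94, 35, 67, 3, 4], target index=0
L1: h(94,35)=(94*31+35)%997=955 [pair 0] h(67,3)=(67*31+3)%997=86 [pair 1] h(4,4)=(4*31+4)%997=128 [pair 2] -> [955, 86, 128]
  Sibling for proof at L0: 35
L2: h(955,86)=(955*31+86)%997=778 [pair 0] h(128,128)=(128*31+128)%997=108 [pair 1] -> [778, 108]
  Sibling for proof at L1: 86
L3: h(778,108)=(778*31+108)%997=298 [pair 0] -> [298]
  Sibling for proof at L2: 108
Root: 298
Proof path (sibling hashes from leaf to root): [35, 86, 108]

Answer: 35 86 108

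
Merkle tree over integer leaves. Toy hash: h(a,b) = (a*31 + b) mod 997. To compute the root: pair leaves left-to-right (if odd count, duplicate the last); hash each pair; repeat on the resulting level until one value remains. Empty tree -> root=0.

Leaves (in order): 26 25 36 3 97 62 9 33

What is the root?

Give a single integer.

Answer: 524

Derivation:
L0: [26, 25, 36, 3, 97, 62, 9, 33]
L1: h(26,25)=(26*31+25)%997=831 h(36,3)=(36*31+3)%997=122 h(97,62)=(97*31+62)%997=78 h(9,33)=(9*31+33)%997=312 -> [831, 122, 78, 312]
L2: h(831,122)=(831*31+122)%997=958 h(78,312)=(78*31+312)%997=736 -> [958, 736]
L3: h(958,736)=(958*31+736)%997=524 -> [524]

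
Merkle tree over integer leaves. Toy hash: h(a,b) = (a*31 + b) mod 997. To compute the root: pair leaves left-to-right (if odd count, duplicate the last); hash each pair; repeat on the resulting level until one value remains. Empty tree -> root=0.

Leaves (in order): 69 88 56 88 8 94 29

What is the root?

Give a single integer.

Answer: 863

Derivation:
L0: [69, 88, 56, 88, 8, 94, 29]
L1: h(69,88)=(69*31+88)%997=233 h(56,88)=(56*31+88)%997=827 h(8,94)=(8*31+94)%997=342 h(29,29)=(29*31+29)%997=928 -> [233, 827, 342, 928]
L2: h(233,827)=(233*31+827)%997=74 h(342,928)=(342*31+928)%997=563 -> [74, 563]
L3: h(74,563)=(74*31+563)%997=863 -> [863]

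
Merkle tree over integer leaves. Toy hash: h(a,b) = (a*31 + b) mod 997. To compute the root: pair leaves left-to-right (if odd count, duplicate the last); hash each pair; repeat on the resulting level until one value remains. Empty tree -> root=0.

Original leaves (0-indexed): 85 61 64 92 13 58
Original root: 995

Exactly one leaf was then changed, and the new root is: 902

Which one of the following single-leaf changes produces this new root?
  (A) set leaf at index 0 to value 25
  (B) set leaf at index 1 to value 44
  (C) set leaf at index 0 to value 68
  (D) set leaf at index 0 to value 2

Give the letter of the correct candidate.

Original leaves: [85, 61, 64, 92, 13, 58]
Target new root: 902
Try each candidate change and compute the resulting root:
Candidate A: set leaf[0] = 25 -> leaves = [25, 61, 64, 92, 13, 58]
  L0: [25, 61, 64, 92, 13, 58]
  L1: h(25,61)=(25*31+61)%997=836 h(64,92)=(64*31+92)%997=82 h(13,58)=(13*31+58)%997=461 -> [836, 82, 461]
  L2: h(836,82)=(836*31+82)%997=76 h(461,461)=(461*31+461)%997=794 -> [76, 794]
  L3: h(76,794)=(76*31+794)%997=159 -> [159]
  root = 159 != target 902
Candidate B: set leaf[1] = 44 -> leaves = [85, 44, 64, 92, 13, 58]
  L0: [85, 44, 64, 92, 13, 58]
  L1: h(85,44)=(85*31+44)%997=685 h(64,92)=(64*31+92)%997=82 h(13,58)=(13*31+58)%997=461 -> [685, 82, 461]
  L2: h(685,82)=(685*31+82)%997=380 h(461,461)=(461*31+461)%997=794 -> [380, 794]
  L3: h(380,794)=(380*31+794)%997=610 -> [610]
  root = 610 != target 902
Candidate C: set leaf[0] = 68 -> leaves = [68, 61, 64, 92, 13, 58]
  L0: [68, 61, 64, 92, 13, 58]
  L1: h(68,61)=(68*31+61)%997=175 h(64,92)=(64*31+92)%997=82 h(13,58)=(13*31+58)%997=461 -> [175, 82, 461]
  L2: h(175,82)=(175*31+82)%997=522 h(461,461)=(461*31+461)%997=794 -> [522, 794]
  L3: h(522,794)=(522*31+794)%997=27 -> [27]
  root = 27 != target 902
Candidate D: set leaf[0] = 2 -> leaves = [2, 61, 64, 92, 13, 58]
  L0: [2, 61, 64, 92, 13, 58]
  L1: h(2,61)=(2*31+61)%997=123 h(64,92)=(64*31+92)%997=82 h(13,58)=(13*31+58)%997=461 -> [123, 82, 461]
  L2: h(123,82)=(123*31+82)%997=904 h(461,461)=(461*31+461)%997=794 -> [904, 794]
  L3: h(904,794)=(904*31+794)%997=902 -> [902]
  root = 902 == target 902  ** MATCH **
Candidate D produces the target root.

Answer: D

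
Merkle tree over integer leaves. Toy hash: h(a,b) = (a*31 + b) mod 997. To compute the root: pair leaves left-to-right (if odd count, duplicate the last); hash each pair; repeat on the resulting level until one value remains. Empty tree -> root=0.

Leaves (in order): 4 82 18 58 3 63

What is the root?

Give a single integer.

L0: [4, 82, 18, 58, 3, 63]
L1: h(4,82)=(4*31+82)%997=206 h(18,58)=(18*31+58)%997=616 h(3,63)=(3*31+63)%997=156 -> [206, 616, 156]
L2: h(206,616)=(206*31+616)%997=23 h(156,156)=(156*31+156)%997=7 -> [23, 7]
L3: h(23,7)=(23*31+7)%997=720 -> [720]

Answer: 720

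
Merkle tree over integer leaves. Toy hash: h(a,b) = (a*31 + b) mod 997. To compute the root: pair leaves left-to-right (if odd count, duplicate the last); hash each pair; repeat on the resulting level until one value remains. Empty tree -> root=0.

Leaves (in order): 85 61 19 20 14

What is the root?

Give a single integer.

L0: [85, 61, 19, 20, 14]
L1: h(85,61)=(85*31+61)%997=702 h(19,20)=(19*31+20)%997=609 h(14,14)=(14*31+14)%997=448 -> [702, 609, 448]
L2: h(702,609)=(702*31+609)%997=437 h(448,448)=(448*31+448)%997=378 -> [437, 378]
L3: h(437,378)=(437*31+378)%997=964 -> [964]

Answer: 964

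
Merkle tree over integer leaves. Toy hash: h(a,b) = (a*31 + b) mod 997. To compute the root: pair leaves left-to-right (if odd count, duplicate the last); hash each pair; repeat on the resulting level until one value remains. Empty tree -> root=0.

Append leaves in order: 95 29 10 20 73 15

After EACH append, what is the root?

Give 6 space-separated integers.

Answer: 95 980 790 800 849 987

Derivation:
After append 95 (leaves=[95]):
  L0: [95]
  root=95
After append 29 (leaves=[95, 29]):
  L0: [95, 29]
  L1: h(95,29)=(95*31+29)%997=980 -> [980]
  root=980
After append 10 (leaves=[95, 29, 10]):
  L0: [95, 29, 10]
  L1: h(95,29)=(95*31+29)%997=980 h(10,10)=(10*31+10)%997=320 -> [980, 320]
  L2: h(980,320)=(980*31+320)%997=790 -> [790]
  root=790
After append 20 (leaves=[95, 29, 10, 20]):
  L0: [95, 29, 10, 20]
  L1: h(95,29)=(95*31+29)%997=980 h(10,20)=(10*31+20)%997=330 -> [980, 330]
  L2: h(980,330)=(980*31+330)%997=800 -> [800]
  root=800
After append 73 (leaves=[95, 29, 10, 20, 73]):
  L0: [95, 29, 10, 20, 73]
  L1: h(95,29)=(95*31+29)%997=980 h(10,20)=(10*31+20)%997=330 h(73,73)=(73*31+73)%997=342 -> [980, 330, 342]
  L2: h(980,330)=(980*31+330)%997=800 h(342,342)=(342*31+342)%997=974 -> [800, 974]
  L3: h(800,974)=(800*31+974)%997=849 -> [849]
  root=849
After append 15 (leaves=[95, 29, 10, 20, 73, 15]):
  L0: [95, 29, 10, 20, 73, 15]
  L1: h(95,29)=(95*31+29)%997=980 h(10,20)=(10*31+20)%997=330 h(73,15)=(73*31+15)%997=284 -> [980, 330, 284]
  L2: h(980,330)=(980*31+330)%997=800 h(284,284)=(284*31+284)%997=115 -> [800, 115]
  L3: h(800,115)=(800*31+115)%997=987 -> [987]
  root=987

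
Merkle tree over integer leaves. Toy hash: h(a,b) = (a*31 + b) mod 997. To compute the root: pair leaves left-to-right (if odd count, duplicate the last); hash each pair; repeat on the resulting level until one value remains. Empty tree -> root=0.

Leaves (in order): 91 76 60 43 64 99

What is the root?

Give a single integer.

L0: [91, 76, 60, 43, 64, 99]
L1: h(91,76)=(91*31+76)%997=903 h(60,43)=(60*31+43)%997=906 h(64,99)=(64*31+99)%997=89 -> [903, 906, 89]
L2: h(903,906)=(903*31+906)%997=983 h(89,89)=(89*31+89)%997=854 -> [983, 854]
L3: h(983,854)=(983*31+854)%997=420 -> [420]

Answer: 420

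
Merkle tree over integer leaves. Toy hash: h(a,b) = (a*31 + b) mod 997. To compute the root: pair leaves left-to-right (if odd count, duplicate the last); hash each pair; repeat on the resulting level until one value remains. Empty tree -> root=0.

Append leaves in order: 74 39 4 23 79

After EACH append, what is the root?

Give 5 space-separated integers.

After append 74 (leaves=[74]):
  L0: [74]
  root=74
After append 39 (leaves=[74, 39]):
  L0: [74, 39]
  L1: h(74,39)=(74*31+39)%997=339 -> [339]
  root=339
After append 4 (leaves=[74, 39, 4]):
  L0: [74, 39, 4]
  L1: h(74,39)=(74*31+39)%997=339 h(4,4)=(4*31+4)%997=128 -> [339, 128]
  L2: h(339,128)=(339*31+128)%997=667 -> [667]
  root=667
After append 23 (leaves=[74, 39, 4, 23]):
  L0: [74, 39, 4, 23]
  L1: h(74,39)=(74*31+39)%997=339 h(4,23)=(4*31+23)%997=147 -> [339, 147]
  L2: h(339,147)=(339*31+147)%997=686 -> [686]
  root=686
After append 79 (leaves=[74, 39, 4, 23, 79]):
  L0: [74, 39, 4, 23, 79]
  L1: h(74,39)=(74*31+39)%997=339 h(4,23)=(4*31+23)%997=147 h(79,79)=(79*31+79)%997=534 -> [339, 147, 534]
  L2: h(339,147)=(339*31+147)%997=686 h(534,534)=(534*31+534)%997=139 -> [686, 139]
  L3: h(686,139)=(686*31+139)%997=468 -> [468]
  root=468

Answer: 74 339 667 686 468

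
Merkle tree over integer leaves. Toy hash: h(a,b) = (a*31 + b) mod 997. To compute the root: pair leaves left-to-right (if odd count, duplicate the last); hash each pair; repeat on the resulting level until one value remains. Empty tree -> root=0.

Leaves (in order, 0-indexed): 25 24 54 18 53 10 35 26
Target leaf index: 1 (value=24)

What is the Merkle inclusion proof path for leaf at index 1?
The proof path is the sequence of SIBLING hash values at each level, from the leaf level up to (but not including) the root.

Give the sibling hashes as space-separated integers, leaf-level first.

L0 (leaves): [25, 24, 54, 18, 53, 10, 35, 26], target index=1
L1: h(25,24)=(25*31+24)%997=799 [pair 0] h(54,18)=(54*31+18)%997=695 [pair 1] h(53,10)=(53*31+10)%997=656 [pair 2] h(35,26)=(35*31+26)%997=114 [pair 3] -> [799, 695, 656, 114]
  Sibling for proof at L0: 25
L2: h(799,695)=(799*31+695)%997=539 [pair 0] h(656,114)=(656*31+114)%997=510 [pair 1] -> [539, 510]
  Sibling for proof at L1: 695
L3: h(539,510)=(539*31+510)%997=270 [pair 0] -> [270]
  Sibling for proof at L2: 510
Root: 270
Proof path (sibling hashes from leaf to root): [25, 695, 510]

Answer: 25 695 510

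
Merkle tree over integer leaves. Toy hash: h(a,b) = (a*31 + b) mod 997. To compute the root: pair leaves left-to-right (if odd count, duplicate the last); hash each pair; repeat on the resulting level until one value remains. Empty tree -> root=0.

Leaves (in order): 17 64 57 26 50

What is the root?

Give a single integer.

L0: [17, 64, 57, 26, 50]
L1: h(17,64)=(17*31+64)%997=591 h(57,26)=(57*31+26)%997=796 h(50,50)=(50*31+50)%997=603 -> [591, 796, 603]
L2: h(591,796)=(591*31+796)%997=174 h(603,603)=(603*31+603)%997=353 -> [174, 353]
L3: h(174,353)=(174*31+353)%997=762 -> [762]

Answer: 762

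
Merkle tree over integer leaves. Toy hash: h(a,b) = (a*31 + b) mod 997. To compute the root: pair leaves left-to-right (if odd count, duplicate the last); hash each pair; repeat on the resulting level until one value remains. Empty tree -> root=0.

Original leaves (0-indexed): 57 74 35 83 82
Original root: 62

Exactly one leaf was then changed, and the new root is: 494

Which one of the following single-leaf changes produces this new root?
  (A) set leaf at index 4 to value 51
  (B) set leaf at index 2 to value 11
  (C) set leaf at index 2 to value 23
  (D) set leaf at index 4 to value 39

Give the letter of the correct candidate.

Answer: C

Derivation:
Original leaves: [57, 74, 35, 83, 82]
Target new root: 494
Try each candidate change and compute the resulting root:
Candidate A: set leaf[4] = 51 -> leaves = [57, 74, 35, 83, 51]
  L0: [57, 74, 35, 83, 51]
  L1: h(57,74)=(57*31+74)%997=844 h(35,83)=(35*31+83)%997=171 h(51,51)=(51*31+51)%997=635 -> [844, 171, 635]
  L2: h(844,171)=(844*31+171)%997=413 h(635,635)=(635*31+635)%997=380 -> [413, 380]
  L3: h(413,380)=(413*31+380)%997=222 -> [222]
  root = 222 != target 494
Candidate B: set leaf[2] = 11 -> leaves = [57, 74, 11, 83, 82]
  L0: [57, 74, 11, 83, 82]
  L1: h(57,74)=(57*31+74)%997=844 h(11,83)=(11*31+83)%997=424 h(82,82)=(82*31+82)%997=630 -> [844, 424, 630]
  L2: h(844,424)=(844*31+424)%997=666 h(630,630)=(630*31+630)%997=220 -> [666, 220]
  L3: h(666,220)=(666*31+220)%997=926 -> [926]
  root = 926 != target 494
Candidate C: set leaf[2] = 23 -> leaves = [57, 74, 23, 83, 82]
  L0: [57, 74, 23, 83, 82]
  L1: h(57,74)=(57*31+74)%997=844 h(23,83)=(23*31+83)%997=796 h(82,82)=(82*31+82)%997=630 -> [844, 796, 630]
  L2: h(844,796)=(844*31+796)%997=41 h(630,630)=(630*31+630)%997=220 -> [41, 220]
  L3: h(41,220)=(41*31+220)%997=494 -> [494]
  root = 494 == target 494  ** MATCH **
Candidate D: set leaf[4] = 39 -> leaves = [57, 74, 35, 83, 39]
  L0: [57, 74, 35, 83, 39]
  L1: h(57,74)=(57*31+74)%997=844 h(35,83)=(35*31+83)%997=171 h(39,39)=(39*31+39)%997=251 -> [844, 171, 251]
  L2: h(844,171)=(844*31+171)%997=413 h(251,251)=(251*31+251)%997=56 -> [413, 56]
  L3: h(413,56)=(413*31+56)%997=895 -> [895]
  root = 895 != target 494
Candidate C produces the target root.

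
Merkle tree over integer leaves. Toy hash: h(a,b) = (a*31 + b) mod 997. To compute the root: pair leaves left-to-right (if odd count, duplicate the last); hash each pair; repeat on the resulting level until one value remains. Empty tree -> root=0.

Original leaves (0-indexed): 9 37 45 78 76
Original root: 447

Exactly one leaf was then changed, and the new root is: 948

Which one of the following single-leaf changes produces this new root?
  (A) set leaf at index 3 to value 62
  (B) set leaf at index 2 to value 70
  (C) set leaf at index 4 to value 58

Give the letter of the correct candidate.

Original leaves: [9, 37, 45, 78, 76]
Target new root: 948
Try each candidate change and compute the resulting root:
Candidate A: set leaf[3] = 62 -> leaves = [9, 37, 45, 62, 76]
  L0: [9, 37, 45, 62, 76]
  L1: h(9,37)=(9*31+37)%997=316 h(45,62)=(45*31+62)%997=460 h(76,76)=(76*31+76)%997=438 -> [316, 460, 438]
  L2: h(316,460)=(316*31+460)%997=286 h(438,438)=(438*31+438)%997=58 -> [286, 58]
  L3: h(286,58)=(286*31+58)%997=948 -> [948]
  root = 948 == target 948  ** MATCH **
Candidate B: set leaf[2] = 70 -> leaves = [9, 37, 70, 78, 76]
  L0: [9, 37, 70, 78, 76]
  L1: h(9,37)=(9*31+37)%997=316 h(70,78)=(70*31+78)%997=254 h(76,76)=(76*31+76)%997=438 -> [316, 254, 438]
  L2: h(316,254)=(316*31+254)%997=80 h(438,438)=(438*31+438)%997=58 -> [80, 58]
  L3: h(80,58)=(80*31+58)%997=544 -> [544]
  root = 544 != target 948
Candidate C: set leaf[4] = 58 -> leaves = [9, 37, 45, 78, 58]
  L0: [9, 37, 45, 78, 58]
  L1: h(9,37)=(9*31+37)%997=316 h(45,78)=(45*31+78)%997=476 h(58,58)=(58*31+58)%997=859 -> [316, 476, 859]
  L2: h(316,476)=(316*31+476)%997=302 h(859,859)=(859*31+859)%997=569 -> [302, 569]
  L3: h(302,569)=(302*31+569)%997=958 -> [958]
  root = 958 != target 948
Candidate A produces the target root.

Answer: A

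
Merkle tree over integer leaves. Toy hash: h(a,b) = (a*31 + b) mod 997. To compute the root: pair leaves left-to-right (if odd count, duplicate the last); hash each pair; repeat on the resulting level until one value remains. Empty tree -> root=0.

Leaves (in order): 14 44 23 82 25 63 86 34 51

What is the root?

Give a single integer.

Answer: 130

Derivation:
L0: [14, 44, 23, 82, 25, 63, 86, 34, 51]
L1: h(14,44)=(14*31+44)%997=478 h(23,82)=(23*31+82)%997=795 h(25,63)=(25*31+63)%997=838 h(86,34)=(86*31+34)%997=706 h(51,51)=(51*31+51)%997=635 -> [478, 795, 838, 706, 635]
L2: h(478,795)=(478*31+795)%997=658 h(838,706)=(838*31+706)%997=762 h(635,635)=(635*31+635)%997=380 -> [658, 762, 380]
L3: h(658,762)=(658*31+762)%997=223 h(380,380)=(380*31+380)%997=196 -> [223, 196]
L4: h(223,196)=(223*31+196)%997=130 -> [130]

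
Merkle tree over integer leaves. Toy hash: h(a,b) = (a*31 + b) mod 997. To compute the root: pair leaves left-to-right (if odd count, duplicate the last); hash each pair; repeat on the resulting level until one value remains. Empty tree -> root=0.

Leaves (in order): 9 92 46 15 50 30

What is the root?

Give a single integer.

L0: [9, 92, 46, 15, 50, 30]
L1: h(9,92)=(9*31+92)%997=371 h(46,15)=(46*31+15)%997=444 h(50,30)=(50*31+30)%997=583 -> [371, 444, 583]
L2: h(371,444)=(371*31+444)%997=978 h(583,583)=(583*31+583)%997=710 -> [978, 710]
L3: h(978,710)=(978*31+710)%997=121 -> [121]

Answer: 121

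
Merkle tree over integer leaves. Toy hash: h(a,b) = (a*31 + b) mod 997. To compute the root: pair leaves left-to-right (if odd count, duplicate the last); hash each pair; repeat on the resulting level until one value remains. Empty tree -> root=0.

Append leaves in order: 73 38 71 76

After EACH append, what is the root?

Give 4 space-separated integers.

Answer: 73 307 822 827

Derivation:
After append 73 (leaves=[73]):
  L0: [73]
  root=73
After append 38 (leaves=[73, 38]):
  L0: [73, 38]
  L1: h(73,38)=(73*31+38)%997=307 -> [307]
  root=307
After append 71 (leaves=[73, 38, 71]):
  L0: [73, 38, 71]
  L1: h(73,38)=(73*31+38)%997=307 h(71,71)=(71*31+71)%997=278 -> [307, 278]
  L2: h(307,278)=(307*31+278)%997=822 -> [822]
  root=822
After append 76 (leaves=[73, 38, 71, 76]):
  L0: [73, 38, 71, 76]
  L1: h(73,38)=(73*31+38)%997=307 h(71,76)=(71*31+76)%997=283 -> [307, 283]
  L2: h(307,283)=(307*31+283)%997=827 -> [827]
  root=827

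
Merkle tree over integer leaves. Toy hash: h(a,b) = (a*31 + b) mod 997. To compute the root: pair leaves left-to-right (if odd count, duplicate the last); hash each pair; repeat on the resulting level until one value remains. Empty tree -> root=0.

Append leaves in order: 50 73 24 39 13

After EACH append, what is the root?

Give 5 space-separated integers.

Answer: 50 626 234 249 94

Derivation:
After append 50 (leaves=[50]):
  L0: [50]
  root=50
After append 73 (leaves=[50, 73]):
  L0: [50, 73]
  L1: h(50,73)=(50*31+73)%997=626 -> [626]
  root=626
After append 24 (leaves=[50, 73, 24]):
  L0: [50, 73, 24]
  L1: h(50,73)=(50*31+73)%997=626 h(24,24)=(24*31+24)%997=768 -> [626, 768]
  L2: h(626,768)=(626*31+768)%997=234 -> [234]
  root=234
After append 39 (leaves=[50, 73, 24, 39]):
  L0: [50, 73, 24, 39]
  L1: h(50,73)=(50*31+73)%997=626 h(24,39)=(24*31+39)%997=783 -> [626, 783]
  L2: h(626,783)=(626*31+783)%997=249 -> [249]
  root=249
After append 13 (leaves=[50, 73, 24, 39, 13]):
  L0: [50, 73, 24, 39, 13]
  L1: h(50,73)=(50*31+73)%997=626 h(24,39)=(24*31+39)%997=783 h(13,13)=(13*31+13)%997=416 -> [626, 783, 416]
  L2: h(626,783)=(626*31+783)%997=249 h(416,416)=(416*31+416)%997=351 -> [249, 351]
  L3: h(249,351)=(249*31+351)%997=94 -> [94]
  root=94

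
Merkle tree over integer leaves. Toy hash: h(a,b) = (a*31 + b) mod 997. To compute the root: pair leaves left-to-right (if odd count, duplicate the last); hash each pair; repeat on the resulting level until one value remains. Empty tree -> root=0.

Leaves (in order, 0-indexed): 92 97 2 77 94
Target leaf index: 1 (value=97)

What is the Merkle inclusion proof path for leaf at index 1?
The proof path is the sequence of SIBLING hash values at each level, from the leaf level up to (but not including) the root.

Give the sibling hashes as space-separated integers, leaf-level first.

L0 (leaves): [92, 97, 2, 77, 94], target index=1
L1: h(92,97)=(92*31+97)%997=955 [pair 0] h(2,77)=(2*31+77)%997=139 [pair 1] h(94,94)=(94*31+94)%997=17 [pair 2] -> [955, 139, 17]
  Sibling for proof at L0: 92
L2: h(955,139)=(955*31+139)%997=831 [pair 0] h(17,17)=(17*31+17)%997=544 [pair 1] -> [831, 544]
  Sibling for proof at L1: 139
L3: h(831,544)=(831*31+544)%997=383 [pair 0] -> [383]
  Sibling for proof at L2: 544
Root: 383
Proof path (sibling hashes from leaf to root): [92, 139, 544]

Answer: 92 139 544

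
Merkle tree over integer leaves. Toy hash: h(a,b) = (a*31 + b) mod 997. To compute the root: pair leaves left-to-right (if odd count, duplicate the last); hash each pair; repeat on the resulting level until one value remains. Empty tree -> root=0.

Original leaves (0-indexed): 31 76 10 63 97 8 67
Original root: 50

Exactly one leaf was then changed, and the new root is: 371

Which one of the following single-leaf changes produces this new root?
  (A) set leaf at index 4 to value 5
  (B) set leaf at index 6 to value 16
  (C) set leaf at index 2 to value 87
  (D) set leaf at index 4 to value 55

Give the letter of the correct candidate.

Original leaves: [31, 76, 10, 63, 97, 8, 67]
Target new root: 371
Try each candidate change and compute the resulting root:
Candidate A: set leaf[4] = 5 -> leaves = [31, 76, 10, 63, 5, 8, 67]
  L0: [31, 76, 10, 63, 5, 8, 67]
  L1: h(31,76)=(31*31+76)%997=40 h(10,63)=(10*31+63)%997=373 h(5,8)=(5*31+8)%997=163 h(67,67)=(67*31+67)%997=150 -> [40, 373, 163, 150]
  L2: h(40,373)=(40*31+373)%997=616 h(163,150)=(163*31+150)%997=218 -> [616, 218]
  L3: h(616,218)=(616*31+218)%997=371 -> [371]
  root = 371 == target 371  ** MATCH **
Candidate B: set leaf[6] = 16 -> leaves = [31, 76, 10, 63, 97, 8, 16]
  L0: [31, 76, 10, 63, 97, 8, 16]
  L1: h(31,76)=(31*31+76)%997=40 h(10,63)=(10*31+63)%997=373 h(97,8)=(97*31+8)%997=24 h(16,16)=(16*31+16)%997=512 -> [40, 373, 24, 512]
  L2: h(40,373)=(40*31+373)%997=616 h(24,512)=(24*31+512)%997=259 -> [616, 259]
  L3: h(616,259)=(616*31+259)%997=412 -> [412]
  root = 412 != target 371
Candidate C: set leaf[2] = 87 -> leaves = [31, 76, 87, 63, 97, 8, 67]
  L0: [31, 76, 87, 63, 97, 8, 67]
  L1: h(31,76)=(31*31+76)%997=40 h(87,63)=(87*31+63)%997=766 h(97,8)=(97*31+8)%997=24 h(67,67)=(67*31+67)%997=150 -> [40, 766, 24, 150]
  L2: h(40,766)=(40*31+766)%997=12 h(24,150)=(24*31+150)%997=894 -> [12, 894]
  L3: h(12,894)=(12*31+894)%997=269 -> [269]
  root = 269 != target 371
Candidate D: set leaf[4] = 55 -> leaves = [31, 76, 10, 63, 55, 8, 67]
  L0: [31, 76, 10, 63, 55, 8, 67]
  L1: h(31,76)=(31*31+76)%997=40 h(10,63)=(10*31+63)%997=373 h(55,8)=(55*31+8)%997=716 h(67,67)=(67*31+67)%997=150 -> [40, 373, 716, 150]
  L2: h(40,373)=(40*31+373)%997=616 h(716,150)=(716*31+150)%997=412 -> [616, 412]
  L3: h(616,412)=(616*31+412)%997=565 -> [565]
  root = 565 != target 371
Candidate A produces the target root.

Answer: A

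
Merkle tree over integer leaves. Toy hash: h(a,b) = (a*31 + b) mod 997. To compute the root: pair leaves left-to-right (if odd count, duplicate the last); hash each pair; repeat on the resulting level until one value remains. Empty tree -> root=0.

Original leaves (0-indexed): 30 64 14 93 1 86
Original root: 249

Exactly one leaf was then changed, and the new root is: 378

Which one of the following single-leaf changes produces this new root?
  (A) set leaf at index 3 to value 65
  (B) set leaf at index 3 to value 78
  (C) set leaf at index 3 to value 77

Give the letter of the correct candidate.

Original leaves: [30, 64, 14, 93, 1, 86]
Target new root: 378
Try each candidate change and compute the resulting root:
Candidate A: set leaf[3] = 65 -> leaves = [30, 64, 14, 65, 1, 86]
  L0: [30, 64, 14, 65, 1, 86]
  L1: h(30,64)=(30*31+64)%997=994 h(14,65)=(14*31+65)%997=499 h(1,86)=(1*31+86)%997=117 -> [994, 499, 117]
  L2: h(994,499)=(994*31+499)%997=406 h(117,117)=(117*31+117)%997=753 -> [406, 753]
  L3: h(406,753)=(406*31+753)%997=378 -> [378]
  root = 378 == target 378  ** MATCH **
Candidate B: set leaf[3] = 78 -> leaves = [30, 64, 14, 78, 1, 86]
  L0: [30, 64, 14, 78, 1, 86]
  L1: h(30,64)=(30*31+64)%997=994 h(14,78)=(14*31+78)%997=512 h(1,86)=(1*31+86)%997=117 -> [994, 512, 117]
  L2: h(994,512)=(994*31+512)%997=419 h(117,117)=(117*31+117)%997=753 -> [419, 753]
  L3: h(419,753)=(419*31+753)%997=781 -> [781]
  root = 781 != target 378
Candidate C: set leaf[3] = 77 -> leaves = [30, 64, 14, 77, 1, 86]
  L0: [30, 64, 14, 77, 1, 86]
  L1: h(30,64)=(30*31+64)%997=994 h(14,77)=(14*31+77)%997=511 h(1,86)=(1*31+86)%997=117 -> [994, 511, 117]
  L2: h(994,511)=(994*31+511)%997=418 h(117,117)=(117*31+117)%997=753 -> [418, 753]
  L3: h(418,753)=(418*31+753)%997=750 -> [750]
  root = 750 != target 378
Candidate A produces the target root.

Answer: A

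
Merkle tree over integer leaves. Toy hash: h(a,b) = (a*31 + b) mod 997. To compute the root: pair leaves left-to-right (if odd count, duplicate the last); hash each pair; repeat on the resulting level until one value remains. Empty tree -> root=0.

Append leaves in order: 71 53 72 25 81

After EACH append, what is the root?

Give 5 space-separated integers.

Answer: 71 260 394 347 980

Derivation:
After append 71 (leaves=[71]):
  L0: [71]
  root=71
After append 53 (leaves=[71, 53]):
  L0: [71, 53]
  L1: h(71,53)=(71*31+53)%997=260 -> [260]
  root=260
After append 72 (leaves=[71, 53, 72]):
  L0: [71, 53, 72]
  L1: h(71,53)=(71*31+53)%997=260 h(72,72)=(72*31+72)%997=310 -> [260, 310]
  L2: h(260,310)=(260*31+310)%997=394 -> [394]
  root=394
After append 25 (leaves=[71, 53, 72, 25]):
  L0: [71, 53, 72, 25]
  L1: h(71,53)=(71*31+53)%997=260 h(72,25)=(72*31+25)%997=263 -> [260, 263]
  L2: h(260,263)=(260*31+263)%997=347 -> [347]
  root=347
After append 81 (leaves=[71, 53, 72, 25, 81]):
  L0: [71, 53, 72, 25, 81]
  L1: h(71,53)=(71*31+53)%997=260 h(72,25)=(72*31+25)%997=263 h(81,81)=(81*31+81)%997=598 -> [260, 263, 598]
  L2: h(260,263)=(260*31+263)%997=347 h(598,598)=(598*31+598)%997=193 -> [347, 193]
  L3: h(347,193)=(347*31+193)%997=980 -> [980]
  root=980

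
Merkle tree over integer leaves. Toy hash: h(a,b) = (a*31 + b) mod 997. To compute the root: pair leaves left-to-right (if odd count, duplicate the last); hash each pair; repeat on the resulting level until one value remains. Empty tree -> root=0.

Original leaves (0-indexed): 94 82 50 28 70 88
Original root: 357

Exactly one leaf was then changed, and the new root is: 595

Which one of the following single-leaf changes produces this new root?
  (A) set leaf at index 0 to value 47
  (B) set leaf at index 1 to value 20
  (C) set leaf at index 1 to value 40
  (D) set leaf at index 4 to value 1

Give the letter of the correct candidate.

Answer: B

Derivation:
Original leaves: [94, 82, 50, 28, 70, 88]
Target new root: 595
Try each candidate change and compute the resulting root:
Candidate A: set leaf[0] = 47 -> leaves = [47, 82, 50, 28, 70, 88]
  L0: [47, 82, 50, 28, 70, 88]
  L1: h(47,82)=(47*31+82)%997=542 h(50,28)=(50*31+28)%997=581 h(70,88)=(70*31+88)%997=264 -> [542, 581, 264]
  L2: h(542,581)=(542*31+581)%997=434 h(264,264)=(264*31+264)%997=472 -> [434, 472]
  L3: h(434,472)=(434*31+472)%997=965 -> [965]
  root = 965 != target 595
Candidate B: set leaf[1] = 20 -> leaves = [94, 20, 50, 28, 70, 88]
  L0: [94, 20, 50, 28, 70, 88]
  L1: h(94,20)=(94*31+20)%997=940 h(50,28)=(50*31+28)%997=581 h(70,88)=(70*31+88)%997=264 -> [940, 581, 264]
  L2: h(940,581)=(940*31+581)%997=808 h(264,264)=(264*31+264)%997=472 -> [808, 472]
  L3: h(808,472)=(808*31+472)%997=595 -> [595]
  root = 595 == target 595  ** MATCH **
Candidate C: set leaf[1] = 40 -> leaves = [94, 40, 50, 28, 70, 88]
  L0: [94, 40, 50, 28, 70, 88]
  L1: h(94,40)=(94*31+40)%997=960 h(50,28)=(50*31+28)%997=581 h(70,88)=(70*31+88)%997=264 -> [960, 581, 264]
  L2: h(960,581)=(960*31+581)%997=431 h(264,264)=(264*31+264)%997=472 -> [431, 472]
  L3: h(431,472)=(431*31+472)%997=872 -> [872]
  root = 872 != target 595
Candidate D: set leaf[4] = 1 -> leaves = [94, 82, 50, 28, 1, 88]
  L0: [94, 82, 50, 28, 1, 88]
  L1: h(94,82)=(94*31+82)%997=5 h(50,28)=(50*31+28)%997=581 h(1,88)=(1*31+88)%997=119 -> [5, 581, 119]
  L2: h(5,581)=(5*31+581)%997=736 h(119,119)=(119*31+119)%997=817 -> [736, 817]
  L3: h(736,817)=(736*31+817)%997=702 -> [702]
  root = 702 != target 595
Candidate B produces the target root.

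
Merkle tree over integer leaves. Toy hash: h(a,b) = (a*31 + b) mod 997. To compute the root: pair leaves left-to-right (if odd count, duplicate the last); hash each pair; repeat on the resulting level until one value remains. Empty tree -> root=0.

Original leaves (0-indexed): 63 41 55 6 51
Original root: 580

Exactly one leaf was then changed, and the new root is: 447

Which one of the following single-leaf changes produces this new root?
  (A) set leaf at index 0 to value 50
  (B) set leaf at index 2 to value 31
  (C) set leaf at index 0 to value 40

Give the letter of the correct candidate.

Original leaves: [63, 41, 55, 6, 51]
Target new root: 447
Try each candidate change and compute the resulting root:
Candidate A: set leaf[0] = 50 -> leaves = [50, 41, 55, 6, 51]
  L0: [50, 41, 55, 6, 51]
  L1: h(50,41)=(50*31+41)%997=594 h(55,6)=(55*31+6)%997=714 h(51,51)=(51*31+51)%997=635 -> [594, 714, 635]
  L2: h(594,714)=(594*31+714)%997=185 h(635,635)=(635*31+635)%997=380 -> [185, 380]
  L3: h(185,380)=(185*31+380)%997=133 -> [133]
  root = 133 != target 447
Candidate B: set leaf[2] = 31 -> leaves = [63, 41, 31, 6, 51]
  L0: [63, 41, 31, 6, 51]
  L1: h(63,41)=(63*31+41)%997=0 h(31,6)=(31*31+6)%997=967 h(51,51)=(51*31+51)%997=635 -> [0, 967, 635]
  L2: h(0,967)=(0*31+967)%997=967 h(635,635)=(635*31+635)%997=380 -> [967, 380]
  L3: h(967,380)=(967*31+380)%997=447 -> [447]
  root = 447 == target 447  ** MATCH **
Candidate C: set leaf[0] = 40 -> leaves = [40, 41, 55, 6, 51]
  L0: [40, 41, 55, 6, 51]
  L1: h(40,41)=(40*31+41)%997=284 h(55,6)=(55*31+6)%997=714 h(51,51)=(51*31+51)%997=635 -> [284, 714, 635]
  L2: h(284,714)=(284*31+714)%997=545 h(635,635)=(635*31+635)%997=380 -> [545, 380]
  L3: h(545,380)=(545*31+380)%997=326 -> [326]
  root = 326 != target 447
Candidate B produces the target root.

Answer: B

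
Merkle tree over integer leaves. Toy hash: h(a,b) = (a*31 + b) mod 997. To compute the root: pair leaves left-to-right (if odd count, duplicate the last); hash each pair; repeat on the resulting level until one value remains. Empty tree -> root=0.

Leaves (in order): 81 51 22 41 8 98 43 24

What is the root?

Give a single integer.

L0: [81, 51, 22, 41, 8, 98, 43, 24]
L1: h(81,51)=(81*31+51)%997=568 h(22,41)=(22*31+41)%997=723 h(8,98)=(8*31+98)%997=346 h(43,24)=(43*31+24)%997=360 -> [568, 723, 346, 360]
L2: h(568,723)=(568*31+723)%997=385 h(346,360)=(346*31+360)%997=119 -> [385, 119]
L3: h(385,119)=(385*31+119)%997=90 -> [90]

Answer: 90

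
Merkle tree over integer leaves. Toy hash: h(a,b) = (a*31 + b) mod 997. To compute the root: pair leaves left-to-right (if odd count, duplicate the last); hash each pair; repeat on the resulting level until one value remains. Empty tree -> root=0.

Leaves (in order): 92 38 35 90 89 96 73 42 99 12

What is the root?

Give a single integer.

L0: [92, 38, 35, 90, 89, 96, 73, 42, 99, 12]
L1: h(92,38)=(92*31+38)%997=896 h(35,90)=(35*31+90)%997=178 h(89,96)=(89*31+96)%997=861 h(73,42)=(73*31+42)%997=311 h(99,12)=(99*31+12)%997=90 -> [896, 178, 861, 311, 90]
L2: h(896,178)=(896*31+178)%997=38 h(861,311)=(861*31+311)%997=83 h(90,90)=(90*31+90)%997=886 -> [38, 83, 886]
L3: h(38,83)=(38*31+83)%997=264 h(886,886)=(886*31+886)%997=436 -> [264, 436]
L4: h(264,436)=(264*31+436)%997=644 -> [644]

Answer: 644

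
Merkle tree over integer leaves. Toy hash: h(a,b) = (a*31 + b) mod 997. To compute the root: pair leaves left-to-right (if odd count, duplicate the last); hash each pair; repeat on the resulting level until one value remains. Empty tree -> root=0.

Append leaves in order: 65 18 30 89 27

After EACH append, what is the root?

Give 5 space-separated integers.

After append 65 (leaves=[65]):
  L0: [65]
  root=65
After append 18 (leaves=[65, 18]):
  L0: [65, 18]
  L1: h(65,18)=(65*31+18)%997=39 -> [39]
  root=39
After append 30 (leaves=[65, 18, 30]):
  L0: [65, 18, 30]
  L1: h(65,18)=(65*31+18)%997=39 h(30,30)=(30*31+30)%997=960 -> [39, 960]
  L2: h(39,960)=(39*31+960)%997=175 -> [175]
  root=175
After append 89 (leaves=[65, 18, 30, 89]):
  L0: [65, 18, 30, 89]
  L1: h(65,18)=(65*31+18)%997=39 h(30,89)=(30*31+89)%997=22 -> [39, 22]
  L2: h(39,22)=(39*31+22)%997=234 -> [234]
  root=234
After append 27 (leaves=[65, 18, 30, 89, 27]):
  L0: [65, 18, 30, 89, 27]
  L1: h(65,18)=(65*31+18)%997=39 h(30,89)=(30*31+89)%997=22 h(27,27)=(27*31+27)%997=864 -> [39, 22, 864]
  L2: h(39,22)=(39*31+22)%997=234 h(864,864)=(864*31+864)%997=729 -> [234, 729]
  L3: h(234,729)=(234*31+729)%997=7 -> [7]
  root=7

Answer: 65 39 175 234 7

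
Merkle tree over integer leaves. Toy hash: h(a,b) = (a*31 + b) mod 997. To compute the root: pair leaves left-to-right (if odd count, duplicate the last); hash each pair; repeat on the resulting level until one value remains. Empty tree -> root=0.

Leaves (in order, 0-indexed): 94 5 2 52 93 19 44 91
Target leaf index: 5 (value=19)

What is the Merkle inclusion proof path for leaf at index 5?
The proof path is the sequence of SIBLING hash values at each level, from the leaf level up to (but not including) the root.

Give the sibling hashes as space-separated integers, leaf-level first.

L0 (leaves): [94, 5, 2, 52, 93, 19, 44, 91], target index=5
L1: h(94,5)=(94*31+5)%997=925 [pair 0] h(2,52)=(2*31+52)%997=114 [pair 1] h(93,19)=(93*31+19)%997=908 [pair 2] h(44,91)=(44*31+91)%997=458 [pair 3] -> [925, 114, 908, 458]
  Sibling for proof at L0: 93
L2: h(925,114)=(925*31+114)%997=873 [pair 0] h(908,458)=(908*31+458)%997=690 [pair 1] -> [873, 690]
  Sibling for proof at L1: 458
L3: h(873,690)=(873*31+690)%997=834 [pair 0] -> [834]
  Sibling for proof at L2: 873
Root: 834
Proof path (sibling hashes from leaf to root): [93, 458, 873]

Answer: 93 458 873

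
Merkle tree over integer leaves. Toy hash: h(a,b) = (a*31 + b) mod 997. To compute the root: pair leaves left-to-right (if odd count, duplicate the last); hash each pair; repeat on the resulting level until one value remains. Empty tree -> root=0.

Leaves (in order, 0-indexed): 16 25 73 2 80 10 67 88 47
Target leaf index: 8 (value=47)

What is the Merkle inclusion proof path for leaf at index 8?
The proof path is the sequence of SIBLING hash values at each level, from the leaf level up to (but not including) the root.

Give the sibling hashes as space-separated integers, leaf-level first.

L0 (leaves): [16, 25, 73, 2, 80, 10, 67, 88, 47], target index=8
L1: h(16,25)=(16*31+25)%997=521 [pair 0] h(73,2)=(73*31+2)%997=271 [pair 1] h(80,10)=(80*31+10)%997=496 [pair 2] h(67,88)=(67*31+88)%997=171 [pair 3] h(47,47)=(47*31+47)%997=507 [pair 4] -> [521, 271, 496, 171, 507]
  Sibling for proof at L0: 47
L2: h(521,271)=(521*31+271)%997=470 [pair 0] h(496,171)=(496*31+171)%997=592 [pair 1] h(507,507)=(507*31+507)%997=272 [pair 2] -> [470, 592, 272]
  Sibling for proof at L1: 507
L3: h(470,592)=(470*31+592)%997=207 [pair 0] h(272,272)=(272*31+272)%997=728 [pair 1] -> [207, 728]
  Sibling for proof at L2: 272
L4: h(207,728)=(207*31+728)%997=166 [pair 0] -> [166]
  Sibling for proof at L3: 207
Root: 166
Proof path (sibling hashes from leaf to root): [47, 507, 272, 207]

Answer: 47 507 272 207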